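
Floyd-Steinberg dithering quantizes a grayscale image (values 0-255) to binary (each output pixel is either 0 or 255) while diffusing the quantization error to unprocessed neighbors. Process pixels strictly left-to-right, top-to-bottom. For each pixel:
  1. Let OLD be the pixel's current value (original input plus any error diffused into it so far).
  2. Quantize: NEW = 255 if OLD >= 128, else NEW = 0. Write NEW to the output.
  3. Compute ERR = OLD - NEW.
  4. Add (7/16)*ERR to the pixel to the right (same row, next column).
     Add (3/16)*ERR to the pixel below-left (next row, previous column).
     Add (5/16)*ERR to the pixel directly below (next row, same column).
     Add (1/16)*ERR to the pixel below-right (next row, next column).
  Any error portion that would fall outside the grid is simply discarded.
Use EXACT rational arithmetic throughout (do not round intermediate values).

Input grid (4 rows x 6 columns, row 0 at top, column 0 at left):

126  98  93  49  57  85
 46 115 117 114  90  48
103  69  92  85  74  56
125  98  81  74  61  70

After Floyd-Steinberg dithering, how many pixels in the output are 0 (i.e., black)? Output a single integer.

Answer: 17

Derivation:
(0,0): OLD=126 → NEW=0, ERR=126
(0,1): OLD=1225/8 → NEW=255, ERR=-815/8
(0,2): OLD=6199/128 → NEW=0, ERR=6199/128
(0,3): OLD=143745/2048 → NEW=0, ERR=143745/2048
(0,4): OLD=2873991/32768 → NEW=0, ERR=2873991/32768
(0,5): OLD=64682417/524288 → NEW=0, ERR=64682417/524288
(1,0): OLD=8483/128 → NEW=0, ERR=8483/128
(1,1): OLD=132213/1024 → NEW=255, ERR=-128907/1024
(1,2): OLD=2747673/32768 → NEW=0, ERR=2747673/32768
(1,3): OLD=25177765/131072 → NEW=255, ERR=-8245595/131072
(1,4): OLD=984863311/8388608 → NEW=0, ERR=984863311/8388608
(1,5): OLD=19246829177/134217728 → NEW=255, ERR=-14978691463/134217728
(2,0): OLD=1640151/16384 → NEW=0, ERR=1640151/16384
(2,1): OLD=48927533/524288 → NEW=0, ERR=48927533/524288
(2,2): OLD=1169110983/8388608 → NEW=255, ERR=-969984057/8388608
(2,3): OLD=2819011151/67108864 → NEW=0, ERR=2819011151/67108864
(2,4): OLD=223789447277/2147483648 → NEW=0, ERR=223789447277/2147483648
(2,5): OLD=2544501170123/34359738368 → NEW=0, ERR=2544501170123/34359738368
(3,0): OLD=1457782759/8388608 → NEW=255, ERR=-681312281/8388608
(3,1): OLD=5114079579/67108864 → NEW=0, ERR=5114079579/67108864
(3,2): OLD=49346020097/536870912 → NEW=0, ERR=49346020097/536870912
(3,3): OLD=4798403409347/34359738368 → NEW=255, ERR=-3963329874493/34359738368
(3,4): OLD=16385894263779/274877906944 → NEW=0, ERR=16385894263779/274877906944
(3,5): OLD=552989611680109/4398046511104 → NEW=0, ERR=552989611680109/4398046511104
Output grid:
  Row 0: .#....  (5 black, running=5)
  Row 1: .#.#.#  (3 black, running=8)
  Row 2: ..#...  (5 black, running=13)
  Row 3: #..#..  (4 black, running=17)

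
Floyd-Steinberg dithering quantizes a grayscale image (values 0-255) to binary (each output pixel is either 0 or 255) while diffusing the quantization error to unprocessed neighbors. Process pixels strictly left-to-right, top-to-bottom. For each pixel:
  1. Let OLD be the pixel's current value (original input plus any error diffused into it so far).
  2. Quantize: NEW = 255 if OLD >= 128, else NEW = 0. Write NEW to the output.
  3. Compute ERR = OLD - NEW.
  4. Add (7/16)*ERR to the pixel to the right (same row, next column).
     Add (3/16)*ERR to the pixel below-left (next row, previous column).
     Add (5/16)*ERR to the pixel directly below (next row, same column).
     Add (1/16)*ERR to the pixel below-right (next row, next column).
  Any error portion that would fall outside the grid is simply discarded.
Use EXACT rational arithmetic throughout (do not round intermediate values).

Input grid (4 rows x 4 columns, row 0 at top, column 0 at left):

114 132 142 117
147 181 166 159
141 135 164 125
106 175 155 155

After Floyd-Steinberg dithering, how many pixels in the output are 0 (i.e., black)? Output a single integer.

Answer: 7

Derivation:
(0,0): OLD=114 → NEW=0, ERR=114
(0,1): OLD=1455/8 → NEW=255, ERR=-585/8
(0,2): OLD=14081/128 → NEW=0, ERR=14081/128
(0,3): OLD=338183/2048 → NEW=255, ERR=-184057/2048
(1,0): OLD=21621/128 → NEW=255, ERR=-11019/128
(1,1): OLD=151795/1024 → NEW=255, ERR=-109325/1024
(1,2): OLD=4333487/32768 → NEW=255, ERR=-4022353/32768
(1,3): OLD=44085497/524288 → NEW=0, ERR=44085497/524288
(2,0): OLD=1541409/16384 → NEW=0, ERR=1541409/16384
(2,1): OLD=59978683/524288 → NEW=0, ERR=59978683/524288
(2,2): OLD=193759543/1048576 → NEW=255, ERR=-73627337/1048576
(2,3): OLD=1893900315/16777216 → NEW=0, ERR=1893900315/16777216
(3,0): OLD=1315753937/8388608 → NEW=255, ERR=-823341103/8388608
(3,1): OLD=21545154639/134217728 → NEW=255, ERR=-12680366001/134217728
(3,2): OLD=257784058161/2147483648 → NEW=0, ERR=257784058161/2147483648
(3,3): OLD=8191555269591/34359738368 → NEW=255, ERR=-570178014249/34359738368
Output grid:
  Row 0: .#.#  (2 black, running=2)
  Row 1: ###.  (1 black, running=3)
  Row 2: ..#.  (3 black, running=6)
  Row 3: ##.#  (1 black, running=7)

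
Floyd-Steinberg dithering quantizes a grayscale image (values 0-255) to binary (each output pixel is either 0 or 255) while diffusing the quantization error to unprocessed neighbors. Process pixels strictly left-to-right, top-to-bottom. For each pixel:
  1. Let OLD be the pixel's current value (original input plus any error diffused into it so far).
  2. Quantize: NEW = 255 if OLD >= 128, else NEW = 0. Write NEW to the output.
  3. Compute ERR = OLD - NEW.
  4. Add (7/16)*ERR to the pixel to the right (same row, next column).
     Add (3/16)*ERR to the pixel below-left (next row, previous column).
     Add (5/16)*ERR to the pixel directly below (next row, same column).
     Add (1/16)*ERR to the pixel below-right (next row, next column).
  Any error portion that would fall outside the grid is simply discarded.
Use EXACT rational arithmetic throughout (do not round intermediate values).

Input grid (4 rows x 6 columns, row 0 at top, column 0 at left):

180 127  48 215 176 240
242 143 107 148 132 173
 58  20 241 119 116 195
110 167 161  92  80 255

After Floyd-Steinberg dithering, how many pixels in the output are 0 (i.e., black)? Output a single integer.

(0,0): OLD=180 → NEW=255, ERR=-75
(0,1): OLD=1507/16 → NEW=0, ERR=1507/16
(0,2): OLD=22837/256 → NEW=0, ERR=22837/256
(0,3): OLD=1040499/4096 → NEW=255, ERR=-3981/4096
(0,4): OLD=11506469/65536 → NEW=255, ERR=-5205211/65536
(0,5): OLD=215221763/1048576 → NEW=255, ERR=-52165117/1048576
(1,0): OLD=60473/256 → NEW=255, ERR=-4807/256
(1,1): OLD=360975/2048 → NEW=255, ERR=-161265/2048
(1,2): OLD=6955451/65536 → NEW=0, ERR=6955451/65536
(1,3): OLD=48447391/262144 → NEW=255, ERR=-18399329/262144
(1,4): OLD=1125479933/16777216 → NEW=0, ERR=1125479933/16777216
(1,5): OLD=48811950043/268435456 → NEW=255, ERR=-19639091237/268435456
(2,0): OLD=1224469/32768 → NEW=0, ERR=1224469/32768
(2,1): OLD=31947447/1048576 → NEW=0, ERR=31947447/1048576
(2,2): OLD=4520017637/16777216 → NEW=255, ERR=241827557/16777216
(2,3): OLD=16452931069/134217728 → NEW=0, ERR=16452931069/134217728
(2,4): OLD=740837449335/4294967296 → NEW=255, ERR=-354379211145/4294967296
(2,5): OLD=9636639049393/68719476736 → NEW=255, ERR=-7886827518287/68719476736
(3,0): OLD=2137251141/16777216 → NEW=0, ERR=2137251141/16777216
(3,1): OLD=31848842849/134217728 → NEW=255, ERR=-2376677791/134217728
(3,2): OLD=196114645747/1073741824 → NEW=255, ERR=-77689519373/1073741824
(3,3): OLD=5778124509465/68719476736 → NEW=0, ERR=5778124509465/68719476736
(3,4): OLD=42410441524601/549755813888 → NEW=0, ERR=42410441524601/549755813888
(3,5): OLD=2179043171577207/8796093022208 → NEW=255, ERR=-63960549085833/8796093022208
Output grid:
  Row 0: #..###  (2 black, running=2)
  Row 1: ##.#.#  (2 black, running=4)
  Row 2: ..#.##  (3 black, running=7)
  Row 3: .##..#  (3 black, running=10)

Answer: 10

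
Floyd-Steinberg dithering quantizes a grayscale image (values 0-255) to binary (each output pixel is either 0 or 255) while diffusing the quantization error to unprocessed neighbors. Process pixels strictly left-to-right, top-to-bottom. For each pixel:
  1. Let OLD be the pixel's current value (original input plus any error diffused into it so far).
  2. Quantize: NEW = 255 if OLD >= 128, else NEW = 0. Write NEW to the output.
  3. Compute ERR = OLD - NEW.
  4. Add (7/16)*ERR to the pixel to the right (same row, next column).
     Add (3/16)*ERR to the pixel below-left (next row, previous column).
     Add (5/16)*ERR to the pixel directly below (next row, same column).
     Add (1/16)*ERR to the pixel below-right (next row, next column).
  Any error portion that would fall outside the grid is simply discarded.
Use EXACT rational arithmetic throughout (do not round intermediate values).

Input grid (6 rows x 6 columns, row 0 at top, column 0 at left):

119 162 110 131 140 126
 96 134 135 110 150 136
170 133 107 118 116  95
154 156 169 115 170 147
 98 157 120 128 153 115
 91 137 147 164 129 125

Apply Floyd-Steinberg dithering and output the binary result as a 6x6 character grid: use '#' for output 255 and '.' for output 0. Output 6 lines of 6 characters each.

(0,0): OLD=119 → NEW=0, ERR=119
(0,1): OLD=3425/16 → NEW=255, ERR=-655/16
(0,2): OLD=23575/256 → NEW=0, ERR=23575/256
(0,3): OLD=701601/4096 → NEW=255, ERR=-342879/4096
(0,4): OLD=6774887/65536 → NEW=0, ERR=6774887/65536
(0,5): OLD=179544785/1048576 → NEW=255, ERR=-87842095/1048576
(1,0): OLD=32131/256 → NEW=0, ERR=32131/256
(1,1): OLD=411285/2048 → NEW=255, ERR=-110955/2048
(1,2): OLD=7983673/65536 → NEW=0, ERR=7983673/65536
(1,3): OLD=42539653/262144 → NEW=255, ERR=-24307067/262144
(1,4): OLD=2026672175/16777216 → NEW=0, ERR=2026672175/16777216
(1,5): OLD=45400930713/268435456 → NEW=255, ERR=-23050110567/268435456
(2,0): OLD=6522935/32768 → NEW=255, ERR=-1832905/32768
(2,1): OLD=128223693/1048576 → NEW=0, ERR=128223693/1048576
(2,2): OLD=2982928039/16777216 → NEW=255, ERR=-1295262041/16777216
(2,3): OLD=11477062447/134217728 → NEW=0, ERR=11477062447/134217728
(2,4): OLD=726988086285/4294967296 → NEW=255, ERR=-368228574195/4294967296
(2,5): OLD=2625569501995/68719476736 → NEW=0, ERR=2625569501995/68719476736
(3,0): OLD=2675097543/16777216 → NEW=255, ERR=-1603092537/16777216
(3,1): OLD=18043972667/134217728 → NEW=255, ERR=-16181547973/134217728
(3,2): OLD=124343619553/1073741824 → NEW=0, ERR=124343619553/1073741824
(3,3): OLD=11784418358563/68719476736 → NEW=255, ERR=-5739048209117/68719476736
(3,4): OLD=65519158900675/549755813888 → NEW=0, ERR=65519158900675/549755813888
(3,5): OLD=1809549309152141/8796093022208 → NEW=255, ERR=-433454411510899/8796093022208
(4,0): OLD=97785052105/2147483648 → NEW=0, ERR=97785052105/2147483648
(4,1): OLD=5325316323253/34359738368 → NEW=255, ERR=-3436416960587/34359738368
(4,2): OLD=98119418952335/1099511627776 → NEW=0, ERR=98119418952335/1099511627776
(4,3): OLD=2999954709448555/17592186044416 → NEW=255, ERR=-1486052731877525/17592186044416
(4,4): OLD=39076444927096347/281474976710656 → NEW=255, ERR=-32699674134120933/281474976710656
(4,5): OLD=253209341724162269/4503599627370496 → NEW=0, ERR=253209341724162269/4503599627370496
(5,0): OLD=47541332350447/549755813888 → NEW=0, ERR=47541332350447/549755813888
(5,1): OLD=2870305630832095/17592186044416 → NEW=255, ERR=-1615701810493985/17592186044416
(5,2): OLD=15849429369871109/140737488355328 → NEW=0, ERR=15849429369871109/140737488355328
(5,3): OLD=768617680366189831/4503599627370496 → NEW=255, ERR=-379800224613286649/4503599627370496
(5,4): OLD=550006581710232871/9007199254740992 → NEW=0, ERR=550006581710232871/9007199254740992
(5,5): OLD=23350148426403366931/144115188075855872 → NEW=255, ERR=-13399224532939880429/144115188075855872
Row 0: .#.#.#
Row 1: .#.#.#
Row 2: #.#.#.
Row 3: ##.#.#
Row 4: .#.##.
Row 5: .#.#.#

Answer: .#.#.#
.#.#.#
#.#.#.
##.#.#
.#.##.
.#.#.#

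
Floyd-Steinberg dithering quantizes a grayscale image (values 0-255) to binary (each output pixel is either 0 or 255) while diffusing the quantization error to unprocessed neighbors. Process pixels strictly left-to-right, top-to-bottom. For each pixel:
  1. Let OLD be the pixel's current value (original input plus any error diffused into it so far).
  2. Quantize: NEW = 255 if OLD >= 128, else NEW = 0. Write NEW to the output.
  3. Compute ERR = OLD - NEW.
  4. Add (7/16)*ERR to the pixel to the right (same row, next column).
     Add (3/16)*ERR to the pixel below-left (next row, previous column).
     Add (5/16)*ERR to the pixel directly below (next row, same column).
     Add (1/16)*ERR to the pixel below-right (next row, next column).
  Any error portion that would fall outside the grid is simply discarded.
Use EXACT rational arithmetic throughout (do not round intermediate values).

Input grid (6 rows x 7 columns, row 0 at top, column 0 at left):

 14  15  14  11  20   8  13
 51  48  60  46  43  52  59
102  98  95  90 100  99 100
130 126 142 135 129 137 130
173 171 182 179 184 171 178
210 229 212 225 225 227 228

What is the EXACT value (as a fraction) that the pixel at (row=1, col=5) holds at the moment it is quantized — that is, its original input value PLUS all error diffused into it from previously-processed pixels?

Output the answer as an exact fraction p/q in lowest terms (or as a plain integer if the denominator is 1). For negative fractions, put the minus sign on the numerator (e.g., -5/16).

Answer: 7394682407/67108864

Derivation:
(0,0): OLD=14 → NEW=0, ERR=14
(0,1): OLD=169/8 → NEW=0, ERR=169/8
(0,2): OLD=2975/128 → NEW=0, ERR=2975/128
(0,3): OLD=43353/2048 → NEW=0, ERR=43353/2048
(0,4): OLD=958831/32768 → NEW=0, ERR=958831/32768
(0,5): OLD=10906121/524288 → NEW=0, ERR=10906121/524288
(0,6): OLD=185394751/8388608 → NEW=0, ERR=185394751/8388608
(1,0): OLD=7595/128 → NEW=0, ERR=7595/128
(1,1): OLD=87853/1024 → NEW=0, ERR=87853/1024
(1,2): OLD=3607345/32768 → NEW=0, ERR=3607345/32768
(1,3): OLD=14118749/131072 → NEW=0, ERR=14118749/131072
(1,4): OLD=876558327/8388608 → NEW=0, ERR=876558327/8388608
(1,5): OLD=7394682407/67108864 → NEW=0, ERR=7394682407/67108864
Target (1,5): original=52, with diffused error = 7394682407/67108864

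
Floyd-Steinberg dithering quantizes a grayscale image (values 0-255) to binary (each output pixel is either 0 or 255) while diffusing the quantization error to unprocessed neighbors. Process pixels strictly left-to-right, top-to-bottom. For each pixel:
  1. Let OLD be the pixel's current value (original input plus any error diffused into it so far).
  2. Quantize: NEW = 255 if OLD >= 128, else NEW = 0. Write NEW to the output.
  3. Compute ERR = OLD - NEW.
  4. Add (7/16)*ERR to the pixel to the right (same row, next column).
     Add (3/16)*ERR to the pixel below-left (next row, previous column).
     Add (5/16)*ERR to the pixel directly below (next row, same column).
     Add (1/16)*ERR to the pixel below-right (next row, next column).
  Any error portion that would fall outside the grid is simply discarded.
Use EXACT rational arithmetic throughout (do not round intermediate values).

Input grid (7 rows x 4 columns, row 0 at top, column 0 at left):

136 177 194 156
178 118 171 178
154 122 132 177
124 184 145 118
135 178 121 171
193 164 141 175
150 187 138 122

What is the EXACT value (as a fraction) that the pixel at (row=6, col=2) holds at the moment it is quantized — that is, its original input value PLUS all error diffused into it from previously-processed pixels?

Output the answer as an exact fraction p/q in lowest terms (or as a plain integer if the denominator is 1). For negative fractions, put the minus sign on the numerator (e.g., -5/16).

Answer: 3954370991726182345/72057594037927936

Derivation:
(0,0): OLD=136 → NEW=255, ERR=-119
(0,1): OLD=1999/16 → NEW=0, ERR=1999/16
(0,2): OLD=63657/256 → NEW=255, ERR=-1623/256
(0,3): OLD=627615/4096 → NEW=255, ERR=-416865/4096
(1,0): OLD=42045/256 → NEW=255, ERR=-23235/256
(1,1): OLD=222635/2048 → NEW=0, ERR=222635/2048
(1,2): OLD=13454855/65536 → NEW=255, ERR=-3256825/65536
(1,3): OLD=130084065/1048576 → NEW=0, ERR=130084065/1048576
(2,0): OLD=4784777/32768 → NEW=255, ERR=-3571063/32768
(2,1): OLD=97834355/1048576 → NEW=0, ERR=97834355/1048576
(2,2): OLD=392891039/2097152 → NEW=255, ERR=-141882721/2097152
(2,3): OLD=6142577667/33554432 → NEW=255, ERR=-2413802493/33554432
(3,0): OLD=1802507769/16777216 → NEW=0, ERR=1802507769/16777216
(3,1): OLD=64602857127/268435456 → NEW=255, ERR=-3848184153/268435456
(3,2): OLD=472142362457/4294967296 → NEW=0, ERR=472142362457/4294967296
(3,3): OLD=9578485383919/68719476736 → NEW=255, ERR=-7944981183761/68719476736
(4,0): OLD=712476654021/4294967296 → NEW=255, ERR=-382740006459/4294967296
(4,1): OLD=5561450578895/34359738368 → NEW=255, ERR=-3200282704945/34359738368
(4,2): OLD=101188259393775/1099511627776 → NEW=0, ERR=101188259393775/1099511627776
(4,3): OLD=3201851579439673/17592186044416 → NEW=255, ERR=-1284155861886407/17592186044416
(5,0): OLD=81192423707189/549755813888 → NEW=255, ERR=-58995308834251/549755813888
(5,1): OLD=1752722291341331/17592186044416 → NEW=0, ERR=1752722291341331/17592186044416
(5,2): OLD=1705033630515711/8796093022208 → NEW=255, ERR=-537970090147329/8796093022208
(5,3): OLD=36924772503170559/281474976710656 → NEW=255, ERR=-34851346558046721/281474976710656
(6,0): OLD=38040163967142233/281474976710656 → NEW=255, ERR=-33735955094075047/281474976710656
(6,1): OLD=664388501189783807/4503599627370496 → NEW=255, ERR=-484029403789692673/4503599627370496
(6,2): OLD=3954370991726182345/72057594037927936 → NEW=0, ERR=3954370991726182345/72057594037927936
Target (6,2): original=138, with diffused error = 3954370991726182345/72057594037927936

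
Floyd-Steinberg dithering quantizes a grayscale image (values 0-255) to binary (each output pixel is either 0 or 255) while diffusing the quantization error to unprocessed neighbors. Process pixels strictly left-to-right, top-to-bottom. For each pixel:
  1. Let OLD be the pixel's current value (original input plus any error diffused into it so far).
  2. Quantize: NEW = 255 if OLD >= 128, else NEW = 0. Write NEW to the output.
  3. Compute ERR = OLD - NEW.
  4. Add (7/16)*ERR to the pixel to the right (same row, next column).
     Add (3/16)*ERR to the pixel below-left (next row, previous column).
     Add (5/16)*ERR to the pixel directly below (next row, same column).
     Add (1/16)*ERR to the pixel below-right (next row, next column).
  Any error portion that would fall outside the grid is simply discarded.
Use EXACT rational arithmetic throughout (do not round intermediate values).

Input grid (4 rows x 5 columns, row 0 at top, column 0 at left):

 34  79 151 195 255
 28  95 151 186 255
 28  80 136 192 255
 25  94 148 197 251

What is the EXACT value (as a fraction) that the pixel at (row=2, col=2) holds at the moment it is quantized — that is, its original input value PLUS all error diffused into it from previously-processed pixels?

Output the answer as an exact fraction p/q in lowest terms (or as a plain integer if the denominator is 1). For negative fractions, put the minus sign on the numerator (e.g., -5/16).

Answer: 1403676537/8388608

Derivation:
(0,0): OLD=34 → NEW=0, ERR=34
(0,1): OLD=751/8 → NEW=0, ERR=751/8
(0,2): OLD=24585/128 → NEW=255, ERR=-8055/128
(0,3): OLD=342975/2048 → NEW=255, ERR=-179265/2048
(0,4): OLD=7100985/32768 → NEW=255, ERR=-1254855/32768
(1,0): OLD=7197/128 → NEW=0, ERR=7197/128
(1,1): OLD=142603/1024 → NEW=255, ERR=-118517/1024
(1,2): OLD=2298791/32768 → NEW=0, ERR=2298791/32768
(1,3): OLD=23360315/131072 → NEW=255, ERR=-10063045/131072
(1,4): OLD=427762385/2097152 → NEW=255, ERR=-107011375/2097152
(2,0): OLD=391081/16384 → NEW=0, ERR=391081/16384
(2,1): OLD=37194259/524288 → NEW=0, ERR=37194259/524288
(2,2): OLD=1403676537/8388608 → NEW=255, ERR=-735418503/8388608
Target (2,2): original=136, with diffused error = 1403676537/8388608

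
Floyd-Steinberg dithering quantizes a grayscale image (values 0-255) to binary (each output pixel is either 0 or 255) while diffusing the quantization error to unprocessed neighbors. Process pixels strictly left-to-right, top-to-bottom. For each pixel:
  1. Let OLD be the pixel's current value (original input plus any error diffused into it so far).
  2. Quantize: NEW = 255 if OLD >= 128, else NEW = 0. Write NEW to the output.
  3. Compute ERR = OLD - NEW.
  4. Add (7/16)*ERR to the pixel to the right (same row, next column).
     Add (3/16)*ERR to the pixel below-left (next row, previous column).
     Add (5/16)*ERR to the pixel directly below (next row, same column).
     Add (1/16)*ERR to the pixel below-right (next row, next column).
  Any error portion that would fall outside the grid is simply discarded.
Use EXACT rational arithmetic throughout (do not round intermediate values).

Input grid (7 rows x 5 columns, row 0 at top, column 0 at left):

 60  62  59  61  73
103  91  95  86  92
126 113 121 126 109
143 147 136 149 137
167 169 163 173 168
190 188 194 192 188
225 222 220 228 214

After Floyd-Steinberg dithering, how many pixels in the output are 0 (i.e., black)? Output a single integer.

(0,0): OLD=60 → NEW=0, ERR=60
(0,1): OLD=353/4 → NEW=0, ERR=353/4
(0,2): OLD=6247/64 → NEW=0, ERR=6247/64
(0,3): OLD=106193/1024 → NEW=0, ERR=106193/1024
(0,4): OLD=1939383/16384 → NEW=0, ERR=1939383/16384
(1,0): OLD=8851/64 → NEW=255, ERR=-7469/64
(1,1): OLD=45861/512 → NEW=0, ERR=45861/512
(1,2): OLD=3107241/16384 → NEW=255, ERR=-1070679/16384
(1,3): OLD=7740613/65536 → NEW=0, ERR=7740613/65536
(1,4): OLD=196237295/1048576 → NEW=255, ERR=-71149585/1048576
(2,0): OLD=871015/8192 → NEW=0, ERR=871015/8192
(2,1): OLD=44030141/262144 → NEW=255, ERR=-22816579/262144
(2,2): OLD=378508599/4194304 → NEW=0, ERR=378508599/4194304
(2,3): OLD=12454384373/67108864 → NEW=255, ERR=-4658375947/67108864
(2,4): OLD=69587747699/1073741824 → NEW=0, ERR=69587747699/1073741824
(3,0): OLD=670698135/4194304 → NEW=255, ERR=-398849385/4194304
(3,1): OLD=3414608235/33554432 → NEW=0, ERR=3414608235/33554432
(3,2): OLD=204297919209/1073741824 → NEW=255, ERR=-69506245911/1073741824
(3,3): OLD=250781019465/2147483648 → NEW=0, ERR=250781019465/2147483648
(3,4): OLD=7009560739357/34359738368 → NEW=255, ERR=-1752172544483/34359738368
(4,0): OLD=83947291609/536870912 → NEW=255, ERR=-52954790951/536870912
(4,1): OLD=2397743956089/17179869184 → NEW=255, ERR=-1983122685831/17179869184
(4,2): OLD=33129764241655/274877906944 → NEW=0, ERR=33129764241655/274877906944
(4,3): OLD=1093424508549369/4398046511104 → NEW=255, ERR=-28077351782151/4398046511104
(4,4): OLD=11017616658767695/70368744177664 → NEW=255, ERR=-6926413106536625/70368744177664
(5,0): OLD=37804667709707/274877906944 → NEW=255, ERR=-32289198561013/274877906944
(5,1): OLD=257217489526017/2199023255552 → NEW=0, ERR=257217489526017/2199023255552
(5,2): OLD=19311050900244265/70368744177664 → NEW=255, ERR=1367021134939945/70368744177664
(5,3): OLD=52799430560511287/281474976710656 → NEW=255, ERR=-18976688500705993/281474976710656
(5,4): OLD=573514697795921133/4503599627370496 → NEW=0, ERR=573514697795921133/4503599627370496
(6,0): OLD=7396568246124731/35184372088832 → NEW=255, ERR=-1575446636527429/35184372088832
(6,1): OLD=264883353305041749/1125899906842624 → NEW=255, ERR=-22221122939827371/1125899906842624
(6,2): OLD=3820956594931289271/18014398509481984 → NEW=255, ERR=-772715024986616649/18014398509481984
(6,3): OLD=61467114051553722845/288230376151711744 → NEW=255, ERR=-12031631867132771875/288230376151711744
(6,4): OLD=1066771959143503434059/4611686018427387904 → NEW=255, ERR=-109207975555480481461/4611686018427387904
Output grid:
  Row 0: .....  (5 black, running=5)
  Row 1: #.#.#  (2 black, running=7)
  Row 2: .#.#.  (3 black, running=10)
  Row 3: #.#.#  (2 black, running=12)
  Row 4: ##.##  (1 black, running=13)
  Row 5: #.##.  (2 black, running=15)
  Row 6: #####  (0 black, running=15)

Answer: 15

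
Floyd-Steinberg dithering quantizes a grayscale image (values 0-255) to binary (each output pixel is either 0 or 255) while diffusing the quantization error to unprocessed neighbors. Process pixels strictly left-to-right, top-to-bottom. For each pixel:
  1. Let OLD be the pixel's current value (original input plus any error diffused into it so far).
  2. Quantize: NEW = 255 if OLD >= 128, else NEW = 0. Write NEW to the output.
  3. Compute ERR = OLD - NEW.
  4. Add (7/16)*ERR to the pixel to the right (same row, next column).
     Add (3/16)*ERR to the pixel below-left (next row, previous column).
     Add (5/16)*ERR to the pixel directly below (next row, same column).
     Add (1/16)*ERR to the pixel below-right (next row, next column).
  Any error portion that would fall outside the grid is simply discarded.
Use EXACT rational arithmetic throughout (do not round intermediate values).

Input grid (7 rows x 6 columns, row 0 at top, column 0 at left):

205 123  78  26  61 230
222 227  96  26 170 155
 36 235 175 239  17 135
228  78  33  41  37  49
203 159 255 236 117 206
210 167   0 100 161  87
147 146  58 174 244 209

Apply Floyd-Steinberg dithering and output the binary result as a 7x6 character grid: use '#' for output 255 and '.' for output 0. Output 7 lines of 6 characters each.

(0,0): OLD=205 → NEW=255, ERR=-50
(0,1): OLD=809/8 → NEW=0, ERR=809/8
(0,2): OLD=15647/128 → NEW=0, ERR=15647/128
(0,3): OLD=162777/2048 → NEW=0, ERR=162777/2048
(0,4): OLD=3138287/32768 → NEW=0, ERR=3138287/32768
(0,5): OLD=142554249/524288 → NEW=255, ERR=8860809/524288
(1,0): OLD=28843/128 → NEW=255, ERR=-3797/128
(1,1): OLD=271789/1024 → NEW=255, ERR=10669/1024
(1,2): OLD=5242289/32768 → NEW=255, ERR=-3113551/32768
(1,3): OLD=4569821/131072 → NEW=0, ERR=4569821/131072
(1,4): OLD=1873334647/8388608 → NEW=255, ERR=-265760393/8388608
(1,5): OLD=20455691281/134217728 → NEW=255, ERR=-13769829359/134217728
(2,0): OLD=469951/16384 → NEW=0, ERR=469951/16384
(2,1): OLD=121181349/524288 → NEW=255, ERR=-12512091/524288
(2,2): OLD=1191638063/8388608 → NEW=255, ERR=-947456977/8388608
(2,3): OLD=12656915319/67108864 → NEW=255, ERR=-4455845001/67108864
(2,4): OLD=-83765430811/2147483648 → NEW=0, ERR=-83765430811/2147483648
(2,5): OLD=2882585654675/34359738368 → NEW=0, ERR=2882585654675/34359738368
(3,0): OLD=1950258511/8388608 → NEW=255, ERR=-188836529/8388608
(3,1): OLD=2772201891/67108864 → NEW=0, ERR=2772201891/67108864
(3,2): OLD=985765849/536870912 → NEW=0, ERR=985765849/536870912
(3,3): OLD=229570238155/34359738368 → NEW=0, ERR=229570238155/34359738368
(3,4): OLD=10806543319787/274877906944 → NEW=0, ERR=10806543319787/274877906944
(3,5): OLD=395731533325797/4398046511104 → NEW=0, ERR=395731533325797/4398046511104
(4,0): OLD=218732734785/1073741824 → NEW=255, ERR=-55071430335/1073741824
(4,1): OLD=2549618858573/17179869184 → NEW=255, ERR=-1831247783347/17179869184
(4,2): OLD=116973786728919/549755813888 → NEW=255, ERR=-23213945812521/549755813888
(4,3): OLD=1997594635753939/8796093022208 → NEW=255, ERR=-245409084909101/8796093022208
(4,4): OLD=18910628655298051/140737488355328 → NEW=255, ERR=-16977430875310589/140737488355328
(4,5): OLD=413878741003845429/2251799813685248 → NEW=255, ERR=-160330211485892811/2251799813685248
(5,0): OLD=47824902681399/274877906944 → NEW=255, ERR=-22268963589321/274877906944
(5,1): OLD=766343989353639/8796093022208 → NEW=0, ERR=766343989353639/8796093022208
(5,2): OLD=916733070336413/70368744177664 → NEW=0, ERR=916733070336413/70368744177664
(5,3): OLD=161506454806569359/2251799813685248 → NEW=0, ERR=161506454806569359/2251799813685248
(5,4): OLD=628646459184991119/4503599627370496 → NEW=255, ERR=-519771445794485361/4503599627370496
(5,5): OLD=484030657869465947/72057594037927936 → NEW=0, ERR=484030657869465947/72057594037927936
(6,0): OLD=19424408582002773/140737488355328 → NEW=255, ERR=-16463650948605867/140737488355328
(6,1): OLD=268923424370382385/2251799813685248 → NEW=0, ERR=268923424370382385/2251799813685248
(6,2): OLD=1199878728660163145/9007199254740992 → NEW=255, ERR=-1096957081298789815/9007199254740992
(6,3): OLD=17626185410474928901/144115188075855872 → NEW=0, ERR=17626185410474928901/144115188075855872
(6,4): OLD=616086157849185403493/2305843009213693952 → NEW=255, ERR=28096190499693445733/2305843009213693952
(6,5): OLD=7718734281320784742307/36893488147419103232 → NEW=255, ERR=-1689105196271086581853/36893488147419103232
Row 0: #....#
Row 1: ###.##
Row 2: .###..
Row 3: #.....
Row 4: ######
Row 5: #...#.
Row 6: #.#.##

Answer: #....#
###.##
.###..
#.....
######
#...#.
#.#.##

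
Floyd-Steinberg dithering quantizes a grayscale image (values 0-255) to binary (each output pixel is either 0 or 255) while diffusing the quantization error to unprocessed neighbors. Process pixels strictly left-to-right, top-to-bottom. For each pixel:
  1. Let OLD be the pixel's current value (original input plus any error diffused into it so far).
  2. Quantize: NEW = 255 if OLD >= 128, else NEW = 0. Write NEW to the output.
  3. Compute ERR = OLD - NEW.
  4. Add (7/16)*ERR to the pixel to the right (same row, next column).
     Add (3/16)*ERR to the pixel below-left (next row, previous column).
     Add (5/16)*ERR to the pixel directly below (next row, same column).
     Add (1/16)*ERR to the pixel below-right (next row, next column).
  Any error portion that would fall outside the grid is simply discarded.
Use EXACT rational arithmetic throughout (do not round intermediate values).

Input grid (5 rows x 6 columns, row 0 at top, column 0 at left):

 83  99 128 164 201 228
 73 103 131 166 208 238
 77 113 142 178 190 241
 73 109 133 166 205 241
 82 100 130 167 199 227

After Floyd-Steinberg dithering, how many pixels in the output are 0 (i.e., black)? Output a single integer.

Answer: 11

Derivation:
(0,0): OLD=83 → NEW=0, ERR=83
(0,1): OLD=2165/16 → NEW=255, ERR=-1915/16
(0,2): OLD=19363/256 → NEW=0, ERR=19363/256
(0,3): OLD=807285/4096 → NEW=255, ERR=-237195/4096
(0,4): OLD=11512371/65536 → NEW=255, ERR=-5199309/65536
(0,5): OLD=202680165/1048576 → NEW=255, ERR=-64706715/1048576
(1,0): OLD=19583/256 → NEW=0, ERR=19583/256
(1,1): OLD=242553/2048 → NEW=0, ERR=242553/2048
(1,2): OLD=12328173/65536 → NEW=255, ERR=-4383507/65536
(1,3): OLD=28440617/262144 → NEW=0, ERR=28440617/262144
(1,4): OLD=3615211419/16777216 → NEW=255, ERR=-662978661/16777216
(1,5): OLD=52739227597/268435456 → NEW=255, ERR=-15711813683/268435456
(2,0): OLD=4034115/32768 → NEW=0, ERR=4034115/32768
(2,1): OLD=205637905/1048576 → NEW=255, ERR=-61748975/1048576
(2,2): OLD=2064915827/16777216 → NEW=0, ERR=2064915827/16777216
(2,3): OLD=34112902811/134217728 → NEW=255, ERR=-112617829/134217728
(2,4): OLD=743416594513/4294967296 → NEW=255, ERR=-351800065967/4294967296
(2,5): OLD=12672125799751/68719476736 → NEW=255, ERR=-4851340767929/68719476736
(3,0): OLD=1684948243/16777216 → NEW=0, ERR=1684948243/16777216
(3,1): OLD=22187199383/134217728 → NEW=255, ERR=-12038321257/134217728
(3,2): OLD=137850993589/1073741824 → NEW=255, ERR=-135953171531/1073741824
(3,3): OLD=7055943736479/68719476736 → NEW=0, ERR=7055943736479/68719476736
(3,4): OLD=116017900969919/549755813888 → NEW=255, ERR=-24169831571521/549755813888
(3,5): OLD=1711585558190545/8796093022208 → NEW=255, ERR=-531418162472495/8796093022208
(4,0): OLD=207376625085/2147483648 → NEW=0, ERR=207376625085/2147483648
(4,1): OLD=3324498857753/34359738368 → NEW=0, ERR=3324498857753/34359738368
(4,2): OLD=160978691455355/1099511627776 → NEW=255, ERR=-119396773627525/1099511627776
(4,3): OLD=2382358115866247/17592186044416 → NEW=255, ERR=-2103649325459833/17592186044416
(4,4): OLD=36038614657462007/281474976710656 → NEW=255, ERR=-35737504403755273/281474976710656
(4,5): OLD=674752724826597729/4503599627370496 → NEW=255, ERR=-473665180152878751/4503599627370496
Output grid:
  Row 0: .#.###  (2 black, running=2)
  Row 1: ..#.##  (3 black, running=5)
  Row 2: .#.###  (2 black, running=7)
  Row 3: .##.##  (2 black, running=9)
  Row 4: ..####  (2 black, running=11)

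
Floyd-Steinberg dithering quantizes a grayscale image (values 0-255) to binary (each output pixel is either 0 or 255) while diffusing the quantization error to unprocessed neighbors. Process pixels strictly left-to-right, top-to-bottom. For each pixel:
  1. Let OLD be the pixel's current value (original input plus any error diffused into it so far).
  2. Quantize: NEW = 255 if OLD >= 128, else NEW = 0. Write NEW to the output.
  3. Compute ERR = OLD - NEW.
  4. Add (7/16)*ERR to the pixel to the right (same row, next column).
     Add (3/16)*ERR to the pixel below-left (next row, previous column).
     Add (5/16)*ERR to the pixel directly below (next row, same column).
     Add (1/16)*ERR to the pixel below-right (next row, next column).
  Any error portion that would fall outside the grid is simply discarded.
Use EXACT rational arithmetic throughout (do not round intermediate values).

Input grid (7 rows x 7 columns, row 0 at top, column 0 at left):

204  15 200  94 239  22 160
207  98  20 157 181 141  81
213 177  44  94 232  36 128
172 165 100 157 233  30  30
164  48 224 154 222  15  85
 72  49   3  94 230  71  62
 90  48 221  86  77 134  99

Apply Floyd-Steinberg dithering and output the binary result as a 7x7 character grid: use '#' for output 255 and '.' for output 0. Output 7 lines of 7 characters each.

(0,0): OLD=204 → NEW=255, ERR=-51
(0,1): OLD=-117/16 → NEW=0, ERR=-117/16
(0,2): OLD=50381/256 → NEW=255, ERR=-14899/256
(0,3): OLD=280731/4096 → NEW=0, ERR=280731/4096
(0,4): OLD=17628221/65536 → NEW=255, ERR=916541/65536
(0,5): OLD=29484459/1048576 → NEW=0, ERR=29484459/1048576
(0,6): OLD=2890745773/16777216 → NEW=255, ERR=-1387444307/16777216
(1,0): OLD=48561/256 → NEW=255, ERR=-16719/256
(1,1): OLD=108631/2048 → NEW=0, ERR=108631/2048
(1,2): OLD=2451875/65536 → NEW=0, ERR=2451875/65536
(1,3): OLD=50795879/262144 → NEW=255, ERR=-16050841/262144
(1,4): OLD=2820896341/16777216 → NEW=255, ERR=-1457293739/16777216
(1,5): OLD=13039700709/134217728 → NEW=0, ERR=13039700709/134217728
(1,6): OLD=213500318923/2147483648 → NEW=0, ERR=213500318923/2147483648
(2,0): OLD=6636717/32768 → NEW=255, ERR=-1719123/32768
(2,1): OLD=181986751/1048576 → NEW=255, ERR=-85400129/1048576
(2,2): OLD=199555581/16777216 → NEW=0, ERR=199555581/16777216
(2,3): OLD=8874675797/134217728 → NEW=0, ERR=8874675797/134217728
(2,4): OLD=266474129445/1073741824 → NEW=255, ERR=-7330035675/1073741824
(2,5): OLD=2631473496695/34359738368 → NEW=0, ERR=2631473496695/34359738368
(2,6): OLD=109207247549873/549755813888 → NEW=255, ERR=-30980484991567/549755813888
(3,0): OLD=2354421085/16777216 → NEW=255, ERR=-1923768995/16777216
(3,1): OLD=11855966361/134217728 → NEW=0, ERR=11855966361/134217728
(3,2): OLD=160707581723/1073741824 → NEW=255, ERR=-113096583397/1073741824
(3,3): OLD=562832965037/4294967296 → NEW=255, ERR=-532383695443/4294967296
(3,4): OLD=107273149477213/549755813888 → NEW=255, ERR=-32914583064227/549755813888
(3,5): OLD=73652077855975/4398046511104 → NEW=0, ERR=73652077855975/4398046511104
(3,6): OLD=1724236078236025/70368744177664 → NEW=0, ERR=1724236078236025/70368744177664
(4,0): OLD=310804457555/2147483648 → NEW=255, ERR=-236803872685/2147483648
(4,1): OLD=15295710007/34359738368 → NEW=0, ERR=15295710007/34359738368
(4,2): OLD=95414837635225/549755813888 → NEW=255, ERR=-44772894906215/549755813888
(4,3): OLD=271906648050531/4398046511104 → NEW=0, ERR=271906648050531/4398046511104
(4,4): OLD=7942209875330169/35184372088832 → NEW=255, ERR=-1029805007321991/35184372088832
(4,5): OLD=9323036331096505/1125899906842624 → NEW=0, ERR=9323036331096505/1125899906842624
(4,6): OLD=1753278945813655775/18014398509481984 → NEW=0, ERR=1753278945813655775/18014398509481984
(5,0): OLD=20683995915157/549755813888 → NEW=0, ERR=20683995915157/549755813888
(5,1): OLD=191039855084423/4398046511104 → NEW=0, ERR=191039855084423/4398046511104
(5,2): OLD=287573608453921/35184372088832 → NEW=0, ERR=287573608453921/35184372088832
(5,3): OLD=29925848253419141/281474976710656 → NEW=0, ERR=29925848253419141/281474976710656
(5,4): OLD=4914043817999299159/18014398509481984 → NEW=255, ERR=320372198081393239/18014398509481984
(5,5): OLD=14092690836760557415/144115188075855872 → NEW=0, ERR=14092690836760557415/144115188075855872
(5,6): OLD=312935608911499510569/2305843009213693952 → NEW=255, ERR=-275054358437992447191/2305843009213693952
(6,0): OLD=7733666377849309/70368744177664 → NEW=0, ERR=7733666377849309/70368744177664
(6,1): OLD=127835041708008577/1125899906842624 → NEW=0, ERR=127835041708008577/1125899906842624
(6,2): OLD=5330055521846847843/18014398509481984 → NEW=255, ERR=736383901928941923/18014398509481984
(6,3): OLD=20313562692708257917/144115188075855872 → NEW=255, ERR=-16435810266634989443/144115188075855872
(6,4): OLD=16614279322787188775/288230376151711744 → NEW=0, ERR=16614279322787188775/288230376151711744
(6,5): OLD=6217386886811527990707/36893488147419103232 → NEW=255, ERR=-3190452590780343333453/36893488147419103232
(6,6): OLD=17709497269220763108277/590295810358705651712 → NEW=0, ERR=17709497269220763108277/590295810358705651712
Row 0: #.#.#.#
Row 1: #..##..
Row 2: ##..#.#
Row 3: #.###..
Row 4: #.#.#..
Row 5: ....#.#
Row 6: ..##.#.

Answer: #.#.#.#
#..##..
##..#.#
#.###..
#.#.#..
....#.#
..##.#.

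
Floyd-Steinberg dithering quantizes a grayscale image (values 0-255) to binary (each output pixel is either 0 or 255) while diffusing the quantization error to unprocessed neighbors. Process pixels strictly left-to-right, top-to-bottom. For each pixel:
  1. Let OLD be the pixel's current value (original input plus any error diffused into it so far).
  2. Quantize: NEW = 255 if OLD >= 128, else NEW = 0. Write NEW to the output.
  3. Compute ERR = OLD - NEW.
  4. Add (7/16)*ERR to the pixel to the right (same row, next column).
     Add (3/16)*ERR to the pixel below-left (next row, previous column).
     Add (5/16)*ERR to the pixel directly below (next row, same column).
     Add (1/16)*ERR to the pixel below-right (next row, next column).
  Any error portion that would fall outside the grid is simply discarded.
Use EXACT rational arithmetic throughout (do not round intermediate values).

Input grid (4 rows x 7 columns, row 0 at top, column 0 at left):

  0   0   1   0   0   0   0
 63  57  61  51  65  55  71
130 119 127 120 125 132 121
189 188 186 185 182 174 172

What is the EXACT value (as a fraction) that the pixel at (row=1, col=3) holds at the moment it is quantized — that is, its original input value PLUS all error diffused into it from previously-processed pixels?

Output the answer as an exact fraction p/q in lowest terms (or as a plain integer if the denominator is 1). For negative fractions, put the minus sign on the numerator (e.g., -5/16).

Answer: 193161/2048

Derivation:
(0,0): OLD=0 → NEW=0, ERR=0
(0,1): OLD=0 → NEW=0, ERR=0
(0,2): OLD=1 → NEW=0, ERR=1
(0,3): OLD=7/16 → NEW=0, ERR=7/16
(0,4): OLD=49/256 → NEW=0, ERR=49/256
(0,5): OLD=343/4096 → NEW=0, ERR=343/4096
(0,6): OLD=2401/65536 → NEW=0, ERR=2401/65536
(1,0): OLD=63 → NEW=0, ERR=63
(1,1): OLD=339/4 → NEW=0, ERR=339/4
(1,2): OLD=25209/256 → NEW=0, ERR=25209/256
(1,3): OLD=193161/2048 → NEW=0, ERR=193161/2048
Target (1,3): original=51, with diffused error = 193161/2048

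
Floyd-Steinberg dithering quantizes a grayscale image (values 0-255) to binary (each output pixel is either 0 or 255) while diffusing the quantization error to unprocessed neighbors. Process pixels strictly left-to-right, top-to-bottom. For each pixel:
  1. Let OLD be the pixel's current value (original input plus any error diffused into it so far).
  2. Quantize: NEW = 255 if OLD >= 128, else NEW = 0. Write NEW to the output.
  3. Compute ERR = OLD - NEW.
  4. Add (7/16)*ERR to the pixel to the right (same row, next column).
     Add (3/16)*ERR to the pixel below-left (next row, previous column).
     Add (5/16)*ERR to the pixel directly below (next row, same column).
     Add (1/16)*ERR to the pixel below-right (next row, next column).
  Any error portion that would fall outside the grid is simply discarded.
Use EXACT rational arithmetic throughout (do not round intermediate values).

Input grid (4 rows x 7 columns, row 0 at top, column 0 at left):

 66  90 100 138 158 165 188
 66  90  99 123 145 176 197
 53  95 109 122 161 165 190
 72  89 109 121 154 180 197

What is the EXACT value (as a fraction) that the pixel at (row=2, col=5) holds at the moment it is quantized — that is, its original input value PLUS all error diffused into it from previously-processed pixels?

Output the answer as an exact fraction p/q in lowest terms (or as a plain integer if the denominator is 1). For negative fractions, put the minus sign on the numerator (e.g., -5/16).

(0,0): OLD=66 → NEW=0, ERR=66
(0,1): OLD=951/8 → NEW=0, ERR=951/8
(0,2): OLD=19457/128 → NEW=255, ERR=-13183/128
(0,3): OLD=190343/2048 → NEW=0, ERR=190343/2048
(0,4): OLD=6509745/32768 → NEW=255, ERR=-1846095/32768
(0,5): OLD=73584855/524288 → NEW=255, ERR=-60108585/524288
(0,6): OLD=1156298209/8388608 → NEW=255, ERR=-982796831/8388608
(1,0): OLD=13941/128 → NEW=0, ERR=13941/128
(1,1): OLD=163443/1024 → NEW=255, ERR=-97677/1024
(1,2): OLD=1636399/32768 → NEW=0, ERR=1636399/32768
(1,3): OLD=20564131/131072 → NEW=255, ERR=-12859229/131072
(1,4): OLD=577004201/8388608 → NEW=0, ERR=577004201/8388608
(1,5): OLD=9715835961/67108864 → NEW=255, ERR=-7396924359/67108864
(1,6): OLD=112742896695/1073741824 → NEW=0, ERR=112742896695/1073741824
(2,0): OLD=1132961/16384 → NEW=0, ERR=1132961/16384
(2,1): OLD=58518587/524288 → NEW=0, ERR=58518587/524288
(2,2): OLD=1250578929/8388608 → NEW=255, ERR=-888516111/8388608
(2,3): OLD=4094963753/67108864 → NEW=0, ERR=4094963753/67108864
(2,4): OLD=97921324825/536870912 → NEW=255, ERR=-38980757735/536870912
(2,5): OLD=2109279086163/17179869184 → NEW=0, ERR=2109279086163/17179869184
Target (2,5): original=165, with diffused error = 2109279086163/17179869184

Answer: 2109279086163/17179869184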